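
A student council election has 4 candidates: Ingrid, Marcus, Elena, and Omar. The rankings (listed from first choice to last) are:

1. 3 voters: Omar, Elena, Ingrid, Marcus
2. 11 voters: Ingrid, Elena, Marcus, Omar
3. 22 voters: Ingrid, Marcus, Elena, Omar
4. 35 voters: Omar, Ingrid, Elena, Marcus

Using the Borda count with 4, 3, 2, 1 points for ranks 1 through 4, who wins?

Ingrid: 3·2 + 11·4 + 22·4 + 35·3 = 243
Marcus: 3·1 + 11·2 + 22·3 + 35·1 = 126
Elena: 3·3 + 11·3 + 22·2 + 35·2 = 156
Omar: 3·4 + 11·1 + 22·1 + 35·4 = 185
Ingrid has the highest Borda score (243).

Ingrid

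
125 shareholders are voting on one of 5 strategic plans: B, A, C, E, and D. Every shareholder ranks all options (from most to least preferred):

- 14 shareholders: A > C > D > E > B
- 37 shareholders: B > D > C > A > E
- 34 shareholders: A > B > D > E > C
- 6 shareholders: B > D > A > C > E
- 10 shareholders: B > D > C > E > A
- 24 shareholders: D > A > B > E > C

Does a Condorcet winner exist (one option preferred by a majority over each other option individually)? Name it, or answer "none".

Checking pairwise contests:
A beats B 72–53.
D beats A 77–48.
B beats C 111–14.
B beats E 111–14.
B beats D 87–38.
Every option loses at least one head-to-head, so there is no Condorcet winner.

none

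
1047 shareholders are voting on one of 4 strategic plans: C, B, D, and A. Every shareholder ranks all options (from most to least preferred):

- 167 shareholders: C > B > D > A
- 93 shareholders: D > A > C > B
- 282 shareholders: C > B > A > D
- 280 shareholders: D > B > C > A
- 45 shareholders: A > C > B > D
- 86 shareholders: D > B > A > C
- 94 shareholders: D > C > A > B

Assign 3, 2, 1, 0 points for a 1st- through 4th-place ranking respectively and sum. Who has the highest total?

C: 167·3 + 93·1 + 282·3 + 280·1 + 45·2 + 86·0 + 94·2 = 1998
B: 167·2 + 93·0 + 282·2 + 280·2 + 45·1 + 86·2 + 94·0 = 1675
D: 167·1 + 93·3 + 282·0 + 280·3 + 45·0 + 86·3 + 94·3 = 1826
A: 167·0 + 93·2 + 282·1 + 280·0 + 45·3 + 86·1 + 94·1 = 783
C has the highest Borda score (1998).

C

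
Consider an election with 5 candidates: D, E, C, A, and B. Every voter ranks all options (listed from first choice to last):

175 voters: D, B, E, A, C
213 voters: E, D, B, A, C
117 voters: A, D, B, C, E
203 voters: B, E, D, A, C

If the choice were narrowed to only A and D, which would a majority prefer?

Voters preferring A to D: 117; preferring D to A: 591.
D wins the head-to-head.

D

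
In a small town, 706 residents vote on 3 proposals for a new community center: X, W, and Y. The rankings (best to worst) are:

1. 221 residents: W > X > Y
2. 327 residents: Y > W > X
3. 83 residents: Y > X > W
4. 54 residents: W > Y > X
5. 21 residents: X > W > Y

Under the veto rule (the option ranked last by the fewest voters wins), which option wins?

Last-place votes: X 381, W 83, Y 242.
W is ranked last by the fewest voters, so W wins.

W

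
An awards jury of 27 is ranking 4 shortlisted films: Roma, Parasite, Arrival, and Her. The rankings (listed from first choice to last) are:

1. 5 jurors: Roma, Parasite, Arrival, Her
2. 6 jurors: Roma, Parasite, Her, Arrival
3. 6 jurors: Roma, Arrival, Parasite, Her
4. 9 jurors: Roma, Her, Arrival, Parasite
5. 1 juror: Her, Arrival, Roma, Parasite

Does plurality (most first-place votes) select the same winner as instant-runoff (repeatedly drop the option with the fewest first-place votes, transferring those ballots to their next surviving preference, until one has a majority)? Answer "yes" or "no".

Plurality — first-place votes: Roma 26, Parasite 0, Arrival 0, Her 1. Winner: Roma.
Instant-runoff — R1 Roma 26, Parasite 0, Arrival 0, Her 1 (Roma winner). Winner: Roma.
The two methods agree.

yes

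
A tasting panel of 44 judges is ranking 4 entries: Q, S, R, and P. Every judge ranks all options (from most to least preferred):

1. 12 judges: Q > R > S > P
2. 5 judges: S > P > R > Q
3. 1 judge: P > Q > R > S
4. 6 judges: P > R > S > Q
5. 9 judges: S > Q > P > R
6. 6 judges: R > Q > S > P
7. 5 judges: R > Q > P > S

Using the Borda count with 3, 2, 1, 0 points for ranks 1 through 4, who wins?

Q: 12·3 + 5·0 + 1·2 + 6·0 + 9·2 + 6·2 + 5·2 = 78
S: 12·1 + 5·3 + 1·0 + 6·1 + 9·3 + 6·1 + 5·0 = 66
R: 12·2 + 5·1 + 1·1 + 6·2 + 9·0 + 6·3 + 5·3 = 75
P: 12·0 + 5·2 + 1·3 + 6·3 + 9·1 + 6·0 + 5·1 = 45
Q has the highest Borda score (78).

Q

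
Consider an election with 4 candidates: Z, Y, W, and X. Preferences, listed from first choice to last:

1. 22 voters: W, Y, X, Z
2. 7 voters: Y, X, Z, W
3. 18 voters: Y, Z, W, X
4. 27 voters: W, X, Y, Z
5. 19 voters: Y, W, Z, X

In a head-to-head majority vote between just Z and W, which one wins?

W

Voters preferring Z to W: 25; preferring W to Z: 68.
W wins the head-to-head.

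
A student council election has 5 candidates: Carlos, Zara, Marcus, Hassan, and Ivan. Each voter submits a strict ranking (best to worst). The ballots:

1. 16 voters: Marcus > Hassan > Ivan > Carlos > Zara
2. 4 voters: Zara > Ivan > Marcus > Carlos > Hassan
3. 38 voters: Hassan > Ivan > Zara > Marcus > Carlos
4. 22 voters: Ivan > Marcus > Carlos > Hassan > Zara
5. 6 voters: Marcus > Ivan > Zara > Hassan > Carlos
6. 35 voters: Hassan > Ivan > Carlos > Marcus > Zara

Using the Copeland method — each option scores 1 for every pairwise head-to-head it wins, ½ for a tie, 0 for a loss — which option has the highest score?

Carlos: beats Zara; loses to Marcus, Hassan, and Ivan → score 1.
Zara: loses to Carlos, Marcus, Hassan, and Ivan → score 0.
Marcus: beats Carlos and Zara; loses to Hassan and Ivan → score 2.
Hassan: beats Carlos, Zara, Marcus, and Ivan → score 4.
Ivan: beats Carlos, Zara, and Marcus; loses to Hassan → score 3.
Hassan has the best pairwise record.

Hassan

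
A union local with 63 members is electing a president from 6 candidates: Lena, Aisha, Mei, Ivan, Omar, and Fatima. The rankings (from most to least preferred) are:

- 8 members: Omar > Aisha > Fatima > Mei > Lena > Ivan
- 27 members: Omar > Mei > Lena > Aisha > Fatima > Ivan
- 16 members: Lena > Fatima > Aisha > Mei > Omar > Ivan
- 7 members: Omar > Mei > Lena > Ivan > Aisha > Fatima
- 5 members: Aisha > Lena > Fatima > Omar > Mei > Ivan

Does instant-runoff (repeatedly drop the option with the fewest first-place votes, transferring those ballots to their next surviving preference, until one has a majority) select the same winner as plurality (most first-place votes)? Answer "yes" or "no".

yes

Instant-runoff — R1 Lena 16, Aisha 5, Mei 0, Ivan 0, Omar 42, Fatima 0 (Omar winner). Winner: Omar.
Plurality — first-place votes: Lena 16, Aisha 5, Mei 0, Ivan 0, Omar 42, Fatima 0. Winner: Omar.
The two methods agree.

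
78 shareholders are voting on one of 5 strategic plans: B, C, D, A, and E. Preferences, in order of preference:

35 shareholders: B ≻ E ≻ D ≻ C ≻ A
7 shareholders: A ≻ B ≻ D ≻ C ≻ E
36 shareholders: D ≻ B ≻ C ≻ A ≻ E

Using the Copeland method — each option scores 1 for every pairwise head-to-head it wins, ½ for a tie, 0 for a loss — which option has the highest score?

B: beats C, D, A, and E → score 4.
C: beats A and E; loses to B and D → score 2.
D: beats C, A, and E; loses to B → score 3.
A: beats E; loses to B, C, and D → score 1.
E: loses to B, C, D, and A → score 0.
B has the best pairwise record.

B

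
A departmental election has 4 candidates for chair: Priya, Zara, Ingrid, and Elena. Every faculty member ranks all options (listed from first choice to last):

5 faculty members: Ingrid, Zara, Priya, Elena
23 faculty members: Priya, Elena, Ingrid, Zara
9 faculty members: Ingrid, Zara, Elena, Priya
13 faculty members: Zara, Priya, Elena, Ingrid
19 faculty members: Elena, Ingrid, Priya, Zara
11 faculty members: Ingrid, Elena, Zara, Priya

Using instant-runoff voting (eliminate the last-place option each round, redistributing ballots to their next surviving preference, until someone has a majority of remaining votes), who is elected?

Ingrid

Round 1: Priya 23, Zara 13, Ingrid 25, Elena 19. Eliminate Zara.
Round 2: Priya 36, Ingrid 25, Elena 19. Eliminate Elena.
Round 3: Priya 36, Ingrid 44. Ingrid has a majority.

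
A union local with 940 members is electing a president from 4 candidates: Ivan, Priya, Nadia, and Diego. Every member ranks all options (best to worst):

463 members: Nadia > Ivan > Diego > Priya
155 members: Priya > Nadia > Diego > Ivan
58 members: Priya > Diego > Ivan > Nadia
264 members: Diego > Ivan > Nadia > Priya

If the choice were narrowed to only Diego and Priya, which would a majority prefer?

Voters preferring Diego to Priya: 727; preferring Priya to Diego: 213.
Diego wins the head-to-head.

Diego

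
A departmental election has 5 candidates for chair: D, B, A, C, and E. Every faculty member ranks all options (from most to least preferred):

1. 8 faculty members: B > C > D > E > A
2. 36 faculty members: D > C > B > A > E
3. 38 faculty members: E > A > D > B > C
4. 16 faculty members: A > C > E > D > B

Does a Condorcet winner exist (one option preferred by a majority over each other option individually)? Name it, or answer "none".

A

A vs D: 54–44 for A.
A vs B: 54–44 for A.
A vs C: 54–44 for A.
A vs E: 52–46 for A.
A beats every other option head-to-head.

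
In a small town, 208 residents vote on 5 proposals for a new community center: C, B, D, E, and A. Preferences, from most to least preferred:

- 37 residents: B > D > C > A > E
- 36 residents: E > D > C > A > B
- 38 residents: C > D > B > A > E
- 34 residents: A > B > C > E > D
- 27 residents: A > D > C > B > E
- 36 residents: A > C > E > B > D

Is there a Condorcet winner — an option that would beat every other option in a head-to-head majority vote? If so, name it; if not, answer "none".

C

C vs B: 137–71 for C.
C vs D: 108–100 for C.
C vs E: 172–36 for C.
C vs A: 111–97 for C.
C beats every other option head-to-head.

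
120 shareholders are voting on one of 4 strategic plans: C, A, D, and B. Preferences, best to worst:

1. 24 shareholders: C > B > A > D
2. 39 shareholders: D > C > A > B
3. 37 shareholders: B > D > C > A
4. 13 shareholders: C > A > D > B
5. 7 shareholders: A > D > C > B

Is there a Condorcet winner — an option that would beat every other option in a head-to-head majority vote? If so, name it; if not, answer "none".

Checking pairwise contests:
D beats C 83–37.
C beats A 113–7.
B beats D 61–59.
C beats B 83–37.
Every option loses at least one head-to-head, so there is no Condorcet winner.

none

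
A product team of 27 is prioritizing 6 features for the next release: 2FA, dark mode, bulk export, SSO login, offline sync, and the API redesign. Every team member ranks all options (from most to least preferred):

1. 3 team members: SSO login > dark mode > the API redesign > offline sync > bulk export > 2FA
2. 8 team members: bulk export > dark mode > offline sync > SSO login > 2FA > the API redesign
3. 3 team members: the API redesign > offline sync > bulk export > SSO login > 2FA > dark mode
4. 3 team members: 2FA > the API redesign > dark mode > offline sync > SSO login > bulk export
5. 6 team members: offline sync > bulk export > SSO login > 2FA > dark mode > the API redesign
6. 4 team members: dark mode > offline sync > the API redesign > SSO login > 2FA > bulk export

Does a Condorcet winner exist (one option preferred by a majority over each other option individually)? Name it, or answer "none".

none

Checking pairwise contests:
dark mode beats 2FA 15–12.
bulk export beats dark mode 17–10.
offline sync beats bulk export 19–8.
dark mode beats SSO login 15–12.
dark mode beats offline sync 18–9.
2FA beats the API redesign 17–10.
Every option loses at least one head-to-head, so there is no Condorcet winner.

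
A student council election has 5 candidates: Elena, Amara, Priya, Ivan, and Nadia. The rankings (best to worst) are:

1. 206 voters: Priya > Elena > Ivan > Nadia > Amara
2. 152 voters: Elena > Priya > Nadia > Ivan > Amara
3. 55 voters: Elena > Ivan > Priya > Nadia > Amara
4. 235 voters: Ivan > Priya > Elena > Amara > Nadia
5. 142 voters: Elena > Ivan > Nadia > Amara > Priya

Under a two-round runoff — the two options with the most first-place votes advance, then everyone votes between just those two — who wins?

Elena

Round 1 first-place votes: Elena 349, Amara 0, Priya 206, Ivan 235, Nadia 0.
Elena and Ivan advance.
Runoff: Elena is preferred to Ivan by 555 voters; Ivan by 235.
Elena wins the runoff.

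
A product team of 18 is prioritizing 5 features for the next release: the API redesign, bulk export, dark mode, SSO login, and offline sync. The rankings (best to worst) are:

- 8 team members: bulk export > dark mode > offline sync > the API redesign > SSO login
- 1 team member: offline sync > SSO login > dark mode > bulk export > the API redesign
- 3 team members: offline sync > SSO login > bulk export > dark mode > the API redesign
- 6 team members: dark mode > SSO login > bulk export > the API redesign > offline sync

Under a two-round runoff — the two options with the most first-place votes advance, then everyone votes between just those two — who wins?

bulk export

Round 1 first-place votes: the API redesign 0, bulk export 8, dark mode 6, SSO login 0, offline sync 4.
bulk export and dark mode advance.
Runoff: bulk export is preferred to dark mode by 11 voters; dark mode by 7.
bulk export wins the runoff.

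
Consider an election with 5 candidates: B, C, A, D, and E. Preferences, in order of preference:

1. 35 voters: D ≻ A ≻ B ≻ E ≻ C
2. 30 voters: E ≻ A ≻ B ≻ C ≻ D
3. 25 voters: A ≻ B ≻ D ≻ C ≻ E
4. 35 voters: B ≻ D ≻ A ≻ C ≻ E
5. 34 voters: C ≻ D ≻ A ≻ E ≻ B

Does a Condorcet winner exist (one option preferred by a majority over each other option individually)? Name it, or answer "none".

Checking pairwise contests:
A beats B 124–35.
B beats C 125–34.
D beats A 104–55.
B beats D 90–69.
B beats E 95–64.
Every option loses at least one head-to-head, so there is no Condorcet winner.

none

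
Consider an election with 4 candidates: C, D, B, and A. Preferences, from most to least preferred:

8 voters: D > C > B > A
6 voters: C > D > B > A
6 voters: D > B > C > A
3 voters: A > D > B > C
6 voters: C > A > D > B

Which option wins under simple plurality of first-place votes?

D

First-place votes: C 12, D 14, B 0, A 3.
D has the most first-place votes.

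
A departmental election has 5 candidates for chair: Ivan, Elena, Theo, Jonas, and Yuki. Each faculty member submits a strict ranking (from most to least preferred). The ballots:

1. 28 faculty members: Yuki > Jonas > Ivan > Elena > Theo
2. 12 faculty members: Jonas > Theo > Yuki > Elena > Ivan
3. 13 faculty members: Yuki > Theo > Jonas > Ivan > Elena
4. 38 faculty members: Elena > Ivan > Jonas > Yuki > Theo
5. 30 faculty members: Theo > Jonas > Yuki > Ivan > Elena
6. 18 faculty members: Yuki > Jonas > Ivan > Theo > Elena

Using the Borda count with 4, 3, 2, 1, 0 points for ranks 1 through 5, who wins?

Ivan: 28·2 + 12·0 + 13·1 + 38·3 + 30·1 + 18·2 = 249
Elena: 28·1 + 12·1 + 13·0 + 38·4 + 30·0 + 18·0 = 192
Theo: 28·0 + 12·3 + 13·3 + 38·0 + 30·4 + 18·1 = 213
Jonas: 28·3 + 12·4 + 13·2 + 38·2 + 30·3 + 18·3 = 378
Yuki: 28·4 + 12·2 + 13·4 + 38·1 + 30·2 + 18·4 = 358
Jonas has the highest Borda score (378).

Jonas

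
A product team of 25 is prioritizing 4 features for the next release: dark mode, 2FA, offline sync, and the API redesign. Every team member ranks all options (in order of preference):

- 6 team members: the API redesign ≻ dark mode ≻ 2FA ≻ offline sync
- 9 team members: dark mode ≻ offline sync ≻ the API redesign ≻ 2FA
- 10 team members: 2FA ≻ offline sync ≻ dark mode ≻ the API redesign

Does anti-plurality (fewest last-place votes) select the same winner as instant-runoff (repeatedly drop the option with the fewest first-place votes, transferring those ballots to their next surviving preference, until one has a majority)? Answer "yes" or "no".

yes

Anti-plurality — last-place votes: dark mode 0, 2FA 9, offline sync 6, the API redesign 10. Winner: dark mode.
Instant-runoff — R1 dark mode 9, 2FA 10, offline sync 0, the API redesign 6 (offline sync out); R2 dark mode 9, 2FA 10, the API redesign 6 (the API redesign out); R3 dark mode 15, 2FA 10 (dark mode winner). Winner: dark mode.
The two methods agree.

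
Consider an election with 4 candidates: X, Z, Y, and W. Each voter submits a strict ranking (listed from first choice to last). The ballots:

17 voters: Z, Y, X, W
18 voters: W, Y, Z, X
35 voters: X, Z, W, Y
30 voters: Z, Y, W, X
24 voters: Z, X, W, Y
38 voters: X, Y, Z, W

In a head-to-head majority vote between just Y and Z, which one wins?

Voters preferring Y to Z: 56; preferring Z to Y: 106.
Z wins the head-to-head.

Z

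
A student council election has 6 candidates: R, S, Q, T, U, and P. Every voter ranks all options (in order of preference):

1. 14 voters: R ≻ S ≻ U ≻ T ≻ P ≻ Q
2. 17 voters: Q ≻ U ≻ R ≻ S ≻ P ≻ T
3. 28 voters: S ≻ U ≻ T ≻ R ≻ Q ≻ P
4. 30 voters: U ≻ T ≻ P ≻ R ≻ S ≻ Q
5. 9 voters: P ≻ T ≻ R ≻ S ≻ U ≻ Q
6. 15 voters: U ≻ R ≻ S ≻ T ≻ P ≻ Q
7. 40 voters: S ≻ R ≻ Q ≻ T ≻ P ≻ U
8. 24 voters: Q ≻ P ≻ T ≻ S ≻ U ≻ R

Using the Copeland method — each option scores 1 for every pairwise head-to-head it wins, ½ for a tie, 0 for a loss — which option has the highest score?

R: beats Q and P; loses to S, T, and U → score 2.
S: beats R, Q, T, U, and P → score 5.
Q: beats P; loses to R, S, T, and U → score 1.
T: beats R, Q, and P; loses to S and U → score 3.
U: beats R, Q, T, and P; loses to S → score 4.
P: loses to R, S, Q, T, and U → score 0.
S has the best pairwise record.

S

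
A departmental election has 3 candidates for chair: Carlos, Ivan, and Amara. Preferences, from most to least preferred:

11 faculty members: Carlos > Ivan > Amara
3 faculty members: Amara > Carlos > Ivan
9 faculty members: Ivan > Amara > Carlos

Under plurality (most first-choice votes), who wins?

Carlos

First-place votes: Carlos 11, Ivan 9, Amara 3.
Carlos has the most first-place votes.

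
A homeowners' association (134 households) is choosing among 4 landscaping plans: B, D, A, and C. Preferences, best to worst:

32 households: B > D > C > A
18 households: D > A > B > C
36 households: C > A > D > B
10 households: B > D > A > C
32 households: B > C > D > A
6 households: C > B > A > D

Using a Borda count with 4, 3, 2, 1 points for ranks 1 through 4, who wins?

B: 32·4 + 18·2 + 36·1 + 10·4 + 32·4 + 6·3 = 386
D: 32·3 + 18·4 + 36·2 + 10·3 + 32·2 + 6·1 = 340
A: 32·1 + 18·3 + 36·3 + 10·2 + 32·1 + 6·2 = 258
C: 32·2 + 18·1 + 36·4 + 10·1 + 32·3 + 6·4 = 356
B has the highest Borda score (386).

B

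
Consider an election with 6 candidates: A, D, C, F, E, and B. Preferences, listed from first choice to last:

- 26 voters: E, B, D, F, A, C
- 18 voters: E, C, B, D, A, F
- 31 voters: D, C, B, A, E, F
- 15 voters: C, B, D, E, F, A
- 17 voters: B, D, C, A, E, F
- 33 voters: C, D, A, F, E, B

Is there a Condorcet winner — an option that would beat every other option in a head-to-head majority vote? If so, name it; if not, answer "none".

Checking pairwise contests:
D beats A 140–0.
B beats D 76–64.
D beats C 74–66.
A beats F 99–41.
A beats E 81–59.
C beats B 97–43.
Every option loses at least one head-to-head, so there is no Condorcet winner.

none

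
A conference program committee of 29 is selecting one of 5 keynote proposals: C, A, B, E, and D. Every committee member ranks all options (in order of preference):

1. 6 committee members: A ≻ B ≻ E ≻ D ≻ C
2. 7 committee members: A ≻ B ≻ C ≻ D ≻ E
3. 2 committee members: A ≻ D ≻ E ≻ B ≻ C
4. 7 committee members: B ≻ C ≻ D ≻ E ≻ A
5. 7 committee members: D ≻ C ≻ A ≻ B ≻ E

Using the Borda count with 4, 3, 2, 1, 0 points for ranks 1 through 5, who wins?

B

C: 6·0 + 7·2 + 2·0 + 7·3 + 7·3 = 56
A: 6·4 + 7·4 + 2·4 + 7·0 + 7·2 = 74
B: 6·3 + 7·3 + 2·1 + 7·4 + 7·1 = 76
E: 6·2 + 7·0 + 2·2 + 7·1 + 7·0 = 23
D: 6·1 + 7·1 + 2·3 + 7·2 + 7·4 = 61
B has the highest Borda score (76).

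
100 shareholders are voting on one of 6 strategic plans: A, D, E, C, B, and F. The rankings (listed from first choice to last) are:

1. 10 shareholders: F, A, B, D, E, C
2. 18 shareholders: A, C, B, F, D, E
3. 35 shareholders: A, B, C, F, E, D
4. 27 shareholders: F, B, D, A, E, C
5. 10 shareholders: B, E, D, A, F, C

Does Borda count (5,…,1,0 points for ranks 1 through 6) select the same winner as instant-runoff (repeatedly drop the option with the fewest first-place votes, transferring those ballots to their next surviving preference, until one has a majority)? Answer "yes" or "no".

no

Borda — scores: A 379, D 149, E 112, C 177, B 382, F 301. Winner: B.
Instant-runoff — R1 A 53, D 0, E 0, C 0, B 10, F 37 (A winner). Winner: A.
The two methods disagree.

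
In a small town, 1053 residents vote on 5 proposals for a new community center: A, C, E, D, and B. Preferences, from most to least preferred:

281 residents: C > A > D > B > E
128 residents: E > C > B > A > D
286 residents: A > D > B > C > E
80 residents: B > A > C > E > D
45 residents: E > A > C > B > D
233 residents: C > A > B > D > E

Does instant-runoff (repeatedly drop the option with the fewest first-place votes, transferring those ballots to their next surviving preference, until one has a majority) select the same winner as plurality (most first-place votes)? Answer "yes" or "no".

Instant-runoff — R1 A 286, C 514, E 173, D 0, B 80 (D out); R2 A 286, C 514, E 173, B 80 (B out); R3 A 366, C 514, E 173 (E out); R4 A 411, C 642 (C winner). Winner: C.
Plurality — first-place votes: A 286, C 514, E 173, D 0, B 80. Winner: C.
The two methods agree.

yes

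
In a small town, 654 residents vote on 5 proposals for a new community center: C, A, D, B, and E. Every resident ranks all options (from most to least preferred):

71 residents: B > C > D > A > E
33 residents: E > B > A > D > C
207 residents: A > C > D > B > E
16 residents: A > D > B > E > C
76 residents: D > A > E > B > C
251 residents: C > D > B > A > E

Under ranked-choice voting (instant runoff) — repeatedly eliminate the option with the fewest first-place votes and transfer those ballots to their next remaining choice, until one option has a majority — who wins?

A

Round 1: C 251, A 223, D 76, B 71, E 33. Eliminate E.
Round 2: C 251, A 223, D 76, B 104. Eliminate D.
Round 3: C 251, A 299, B 104. Eliminate B.
Round 4: C 322, A 332. A has a majority.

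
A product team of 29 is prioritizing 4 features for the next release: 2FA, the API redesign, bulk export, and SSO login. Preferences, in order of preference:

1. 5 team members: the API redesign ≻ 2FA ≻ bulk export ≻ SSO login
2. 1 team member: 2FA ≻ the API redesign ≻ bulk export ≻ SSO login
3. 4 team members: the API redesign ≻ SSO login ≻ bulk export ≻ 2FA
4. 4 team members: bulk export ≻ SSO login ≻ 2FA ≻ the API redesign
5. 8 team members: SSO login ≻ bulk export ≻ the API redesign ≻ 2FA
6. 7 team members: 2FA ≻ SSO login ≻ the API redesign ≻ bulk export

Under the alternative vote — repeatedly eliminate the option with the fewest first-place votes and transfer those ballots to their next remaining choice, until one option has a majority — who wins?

Round 1: 2FA 8, the API redesign 9, bulk export 4, SSO login 8. Eliminate bulk export.
Round 2: 2FA 8, the API redesign 9, SSO login 12. Eliminate 2FA.
Round 3: the API redesign 10, SSO login 19. SSO login has a majority.

SSO login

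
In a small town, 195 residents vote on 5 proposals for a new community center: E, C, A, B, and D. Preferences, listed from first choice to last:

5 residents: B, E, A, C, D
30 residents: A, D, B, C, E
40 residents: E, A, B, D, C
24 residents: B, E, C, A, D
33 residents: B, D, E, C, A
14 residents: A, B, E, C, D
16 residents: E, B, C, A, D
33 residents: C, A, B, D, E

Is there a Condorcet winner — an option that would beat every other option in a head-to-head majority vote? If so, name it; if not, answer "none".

none

Checking pairwise contests:
B beats E 139–56.
E beats C 132–63.
E beats A 118–77.
A beats B 117–78.
E beats D 99–96.
Every option loses at least one head-to-head, so there is no Condorcet winner.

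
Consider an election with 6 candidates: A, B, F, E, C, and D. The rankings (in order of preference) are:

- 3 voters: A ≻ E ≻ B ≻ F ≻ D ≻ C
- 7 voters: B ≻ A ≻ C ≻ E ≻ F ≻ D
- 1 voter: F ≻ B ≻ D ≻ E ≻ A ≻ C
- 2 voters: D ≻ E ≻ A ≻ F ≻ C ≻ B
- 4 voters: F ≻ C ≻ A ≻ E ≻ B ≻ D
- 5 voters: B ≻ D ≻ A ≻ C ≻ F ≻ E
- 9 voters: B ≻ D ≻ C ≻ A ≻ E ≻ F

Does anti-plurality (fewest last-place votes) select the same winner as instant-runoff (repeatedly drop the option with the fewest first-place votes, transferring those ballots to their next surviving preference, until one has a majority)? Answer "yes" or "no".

no

Anti-plurality — last-place votes: A 0, B 2, F 9, E 5, C 4, D 11. Winner: A.
Instant-runoff — R1 A 3, B 21, F 5, E 0, C 0, D 2 (B winner). Winner: B.
The two methods disagree.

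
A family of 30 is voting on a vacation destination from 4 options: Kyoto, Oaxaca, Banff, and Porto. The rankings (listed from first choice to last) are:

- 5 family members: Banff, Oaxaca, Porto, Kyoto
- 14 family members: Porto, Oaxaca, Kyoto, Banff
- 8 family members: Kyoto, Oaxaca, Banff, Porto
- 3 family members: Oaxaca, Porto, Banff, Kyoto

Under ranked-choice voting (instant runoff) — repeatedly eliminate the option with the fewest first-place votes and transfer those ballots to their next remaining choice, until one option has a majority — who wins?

Porto

Round 1: Kyoto 8, Oaxaca 3, Banff 5, Porto 14. Eliminate Oaxaca.
Round 2: Kyoto 8, Banff 5, Porto 17. Porto has a majority.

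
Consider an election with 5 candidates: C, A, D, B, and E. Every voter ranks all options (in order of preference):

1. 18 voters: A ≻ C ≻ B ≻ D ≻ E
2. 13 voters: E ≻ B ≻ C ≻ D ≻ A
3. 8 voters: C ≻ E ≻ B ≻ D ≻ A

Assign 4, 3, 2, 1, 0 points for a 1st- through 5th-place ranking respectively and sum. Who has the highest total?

C: 18·3 + 13·2 + 8·4 = 112
A: 18·4 + 13·0 + 8·0 = 72
D: 18·1 + 13·1 + 8·1 = 39
B: 18·2 + 13·3 + 8·2 = 91
E: 18·0 + 13·4 + 8·3 = 76
C has the highest Borda score (112).

C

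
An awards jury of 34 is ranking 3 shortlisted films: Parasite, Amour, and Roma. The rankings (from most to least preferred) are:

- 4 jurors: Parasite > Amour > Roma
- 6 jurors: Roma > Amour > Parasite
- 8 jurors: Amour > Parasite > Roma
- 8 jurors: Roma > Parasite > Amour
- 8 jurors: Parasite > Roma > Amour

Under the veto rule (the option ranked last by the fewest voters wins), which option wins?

Parasite

Last-place votes: Parasite 6, Amour 16, Roma 12.
Parasite is ranked last by the fewest voters, so Parasite wins.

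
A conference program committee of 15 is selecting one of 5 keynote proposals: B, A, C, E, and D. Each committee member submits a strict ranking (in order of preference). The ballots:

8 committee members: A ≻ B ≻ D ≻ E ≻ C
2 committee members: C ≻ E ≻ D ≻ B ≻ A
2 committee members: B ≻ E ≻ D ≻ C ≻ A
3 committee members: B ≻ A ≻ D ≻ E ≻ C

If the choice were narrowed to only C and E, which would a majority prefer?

E

Voters preferring C to E: 2; preferring E to C: 13.
E wins the head-to-head.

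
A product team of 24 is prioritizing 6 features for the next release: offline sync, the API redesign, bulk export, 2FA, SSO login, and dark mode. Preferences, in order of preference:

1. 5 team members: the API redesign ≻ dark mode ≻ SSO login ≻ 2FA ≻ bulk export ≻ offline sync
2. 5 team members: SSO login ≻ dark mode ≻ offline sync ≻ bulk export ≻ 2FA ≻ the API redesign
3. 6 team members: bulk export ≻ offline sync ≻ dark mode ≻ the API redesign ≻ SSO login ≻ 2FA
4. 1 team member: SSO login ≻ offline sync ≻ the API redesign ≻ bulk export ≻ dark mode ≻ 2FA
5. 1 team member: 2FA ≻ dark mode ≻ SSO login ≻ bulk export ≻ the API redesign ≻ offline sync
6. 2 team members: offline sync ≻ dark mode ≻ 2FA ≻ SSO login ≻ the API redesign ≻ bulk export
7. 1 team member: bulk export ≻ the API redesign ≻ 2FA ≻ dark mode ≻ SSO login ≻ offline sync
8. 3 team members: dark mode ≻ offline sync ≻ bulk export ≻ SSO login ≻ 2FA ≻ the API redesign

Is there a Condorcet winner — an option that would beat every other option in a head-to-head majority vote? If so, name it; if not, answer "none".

dark mode vs offline sync: 15–9 for dark mode.
dark mode vs the API redesign: 17–7 for dark mode.
dark mode vs bulk export: 16–8 for dark mode.
dark mode vs 2FA: 22–2 for dark mode.
dark mode vs SSO login: 18–6 for dark mode.
dark mode beats every other option head-to-head.

dark mode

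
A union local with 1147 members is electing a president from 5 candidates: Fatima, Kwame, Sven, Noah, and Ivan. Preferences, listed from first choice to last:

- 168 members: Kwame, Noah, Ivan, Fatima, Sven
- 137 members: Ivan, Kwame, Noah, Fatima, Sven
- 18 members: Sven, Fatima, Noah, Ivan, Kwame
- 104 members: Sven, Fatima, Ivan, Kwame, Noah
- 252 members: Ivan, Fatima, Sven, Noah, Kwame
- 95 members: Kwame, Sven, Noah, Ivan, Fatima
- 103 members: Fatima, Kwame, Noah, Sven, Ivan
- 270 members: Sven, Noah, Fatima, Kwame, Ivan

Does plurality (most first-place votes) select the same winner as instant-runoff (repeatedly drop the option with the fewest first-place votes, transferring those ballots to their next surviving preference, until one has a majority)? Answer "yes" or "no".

Plurality — first-place votes: Fatima 103, Kwame 263, Sven 392, Noah 0, Ivan 389. Winner: Sven.
Instant-runoff — R1 Fatima 103, Kwame 263, Sven 392, Noah 0, Ivan 389 (Noah out); R2 Fatima 103, Kwame 263, Sven 392, Ivan 389 (Fatima out); R3 Kwame 366, Sven 392, Ivan 389 (Kwame out); R4 Sven 590, Ivan 557 (Sven winner). Winner: Sven.
The two methods agree.

yes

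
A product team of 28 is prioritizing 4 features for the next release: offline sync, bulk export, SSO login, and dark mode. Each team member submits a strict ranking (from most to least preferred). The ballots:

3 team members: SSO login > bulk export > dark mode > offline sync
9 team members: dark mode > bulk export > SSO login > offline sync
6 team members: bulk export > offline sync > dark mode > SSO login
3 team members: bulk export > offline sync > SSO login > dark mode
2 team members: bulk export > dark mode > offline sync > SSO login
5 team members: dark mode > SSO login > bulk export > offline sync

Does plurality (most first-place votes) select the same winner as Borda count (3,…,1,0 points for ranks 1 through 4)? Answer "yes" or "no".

no

Plurality — first-place votes: offline sync 0, bulk export 11, SSO login 3, dark mode 14. Winner: dark mode.
Borda — scores: offline sync 20, bulk export 62, SSO login 31, dark mode 55. Winner: bulk export.
The two methods disagree.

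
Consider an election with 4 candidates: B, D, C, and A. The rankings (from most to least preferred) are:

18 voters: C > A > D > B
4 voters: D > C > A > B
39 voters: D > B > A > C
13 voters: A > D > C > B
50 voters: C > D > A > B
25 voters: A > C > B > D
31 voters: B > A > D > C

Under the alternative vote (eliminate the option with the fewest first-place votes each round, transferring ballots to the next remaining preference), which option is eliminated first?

B

Round 1: B 31, D 43, C 68, A 38. Eliminate B.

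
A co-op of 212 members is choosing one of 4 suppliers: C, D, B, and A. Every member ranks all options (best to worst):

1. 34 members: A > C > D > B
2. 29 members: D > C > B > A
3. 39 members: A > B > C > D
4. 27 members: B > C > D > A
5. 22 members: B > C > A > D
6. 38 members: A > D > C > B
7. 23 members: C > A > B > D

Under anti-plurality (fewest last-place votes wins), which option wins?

C

Last-place votes: C 0, D 84, B 72, A 56.
C is ranked last by the fewest voters, so C wins.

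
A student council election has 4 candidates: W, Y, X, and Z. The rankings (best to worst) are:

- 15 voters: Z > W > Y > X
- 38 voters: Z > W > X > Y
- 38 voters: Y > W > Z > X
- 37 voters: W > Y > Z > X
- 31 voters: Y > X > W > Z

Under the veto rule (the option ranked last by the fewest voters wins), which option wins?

W

Last-place votes: W 0, Y 38, X 90, Z 31.
W is ranked last by the fewest voters, so W wins.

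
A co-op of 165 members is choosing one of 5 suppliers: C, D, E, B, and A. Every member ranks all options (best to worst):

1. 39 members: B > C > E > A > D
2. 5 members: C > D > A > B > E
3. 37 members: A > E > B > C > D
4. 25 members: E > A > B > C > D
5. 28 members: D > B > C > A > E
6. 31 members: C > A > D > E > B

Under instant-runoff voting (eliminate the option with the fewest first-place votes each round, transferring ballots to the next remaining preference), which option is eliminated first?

Round 1: C 36, D 28, E 25, B 39, A 37. Eliminate E.

E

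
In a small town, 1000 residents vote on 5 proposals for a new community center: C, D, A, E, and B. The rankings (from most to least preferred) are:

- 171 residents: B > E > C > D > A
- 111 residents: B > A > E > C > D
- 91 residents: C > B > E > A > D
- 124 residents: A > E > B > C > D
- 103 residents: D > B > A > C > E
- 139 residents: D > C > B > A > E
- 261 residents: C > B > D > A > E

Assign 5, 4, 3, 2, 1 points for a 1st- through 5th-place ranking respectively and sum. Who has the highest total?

C: 171·3 + 111·2 + 91·5 + 124·2 + 103·2 + 139·4 + 261·5 = 3505
D: 171·2 + 111·1 + 91·1 + 124·1 + 103·5 + 139·5 + 261·3 = 2661
A: 171·1 + 111·4 + 91·2 + 124·5 + 103·3 + 139·2 + 261·2 = 2526
E: 171·4 + 111·3 + 91·3 + 124·4 + 103·1 + 139·1 + 261·1 = 2289
B: 171·5 + 111·5 + 91·4 + 124·3 + 103·4 + 139·3 + 261·4 = 4019
B has the highest Borda score (4019).

B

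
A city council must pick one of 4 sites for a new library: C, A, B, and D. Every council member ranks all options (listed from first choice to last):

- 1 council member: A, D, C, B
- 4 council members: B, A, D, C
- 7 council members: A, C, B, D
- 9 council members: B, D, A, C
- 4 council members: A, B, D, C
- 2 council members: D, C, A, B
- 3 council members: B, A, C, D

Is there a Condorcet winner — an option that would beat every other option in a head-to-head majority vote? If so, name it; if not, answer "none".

B vs C: 20–10 for B.
B vs A: 16–14 for B.
B vs D: 27–3 for B.
B beats every other option head-to-head.

B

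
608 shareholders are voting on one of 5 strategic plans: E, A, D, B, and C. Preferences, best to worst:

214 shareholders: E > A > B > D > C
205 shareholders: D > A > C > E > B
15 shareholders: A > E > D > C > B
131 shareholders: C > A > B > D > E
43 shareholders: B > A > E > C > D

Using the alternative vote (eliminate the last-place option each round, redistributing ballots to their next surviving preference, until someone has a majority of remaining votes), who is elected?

Round 1: E 214, A 15, D 205, B 43, C 131. Eliminate A.
Round 2: E 229, D 205, B 43, C 131. Eliminate B.
Round 3: E 272, D 205, C 131. Eliminate C.
Round 4: E 272, D 336. D has a majority.

D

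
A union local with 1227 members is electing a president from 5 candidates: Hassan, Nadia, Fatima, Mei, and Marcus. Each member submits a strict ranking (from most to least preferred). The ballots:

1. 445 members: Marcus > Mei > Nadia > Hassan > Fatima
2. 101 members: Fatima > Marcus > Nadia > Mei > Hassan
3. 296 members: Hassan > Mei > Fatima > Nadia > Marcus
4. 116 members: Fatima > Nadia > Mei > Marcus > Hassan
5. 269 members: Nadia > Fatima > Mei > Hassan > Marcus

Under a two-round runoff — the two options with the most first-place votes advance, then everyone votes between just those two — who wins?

Round 1 first-place votes: Hassan 296, Nadia 269, Fatima 217, Mei 0, Marcus 445.
Marcus and Hassan advance.
Runoff: Marcus is preferred to Hassan by 662 voters; Hassan by 565.
Marcus wins the runoff.

Marcus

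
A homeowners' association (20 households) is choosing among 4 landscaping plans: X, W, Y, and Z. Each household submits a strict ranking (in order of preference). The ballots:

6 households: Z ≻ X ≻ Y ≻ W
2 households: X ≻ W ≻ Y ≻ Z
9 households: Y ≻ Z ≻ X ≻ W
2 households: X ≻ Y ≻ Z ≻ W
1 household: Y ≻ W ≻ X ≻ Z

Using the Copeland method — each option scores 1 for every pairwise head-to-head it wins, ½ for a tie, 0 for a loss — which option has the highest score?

Y

X: beats W; ties Y; loses to Z → score 1.5.
W: loses to X, Y, and Z → score 0.
Y: beats W and Z; ties X → score 2.5.
Z: beats X and W; loses to Y → score 2.
Y has the best pairwise record.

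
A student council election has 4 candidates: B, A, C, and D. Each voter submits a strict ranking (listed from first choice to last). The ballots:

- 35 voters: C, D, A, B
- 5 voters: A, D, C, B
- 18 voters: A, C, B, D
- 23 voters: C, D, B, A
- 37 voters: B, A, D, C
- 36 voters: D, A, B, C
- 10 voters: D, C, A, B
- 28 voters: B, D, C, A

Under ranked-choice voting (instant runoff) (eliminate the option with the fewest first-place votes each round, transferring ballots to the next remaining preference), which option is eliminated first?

Round 1: B 65, A 23, C 58, D 46. Eliminate A.

A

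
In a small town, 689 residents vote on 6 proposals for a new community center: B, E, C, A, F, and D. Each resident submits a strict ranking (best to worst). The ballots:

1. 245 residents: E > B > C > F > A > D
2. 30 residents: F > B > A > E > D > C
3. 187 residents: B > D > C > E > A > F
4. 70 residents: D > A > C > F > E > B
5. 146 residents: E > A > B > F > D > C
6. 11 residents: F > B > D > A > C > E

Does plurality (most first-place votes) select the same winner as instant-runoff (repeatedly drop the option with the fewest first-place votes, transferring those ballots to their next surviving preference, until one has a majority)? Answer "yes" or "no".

yes

Plurality — first-place votes: B 187, E 391, C 0, A 0, F 41, D 70. Winner: E.
Instant-runoff — R1 B 187, E 391, C 0, A 0, F 41, D 70 (E winner). Winner: E.
The two methods agree.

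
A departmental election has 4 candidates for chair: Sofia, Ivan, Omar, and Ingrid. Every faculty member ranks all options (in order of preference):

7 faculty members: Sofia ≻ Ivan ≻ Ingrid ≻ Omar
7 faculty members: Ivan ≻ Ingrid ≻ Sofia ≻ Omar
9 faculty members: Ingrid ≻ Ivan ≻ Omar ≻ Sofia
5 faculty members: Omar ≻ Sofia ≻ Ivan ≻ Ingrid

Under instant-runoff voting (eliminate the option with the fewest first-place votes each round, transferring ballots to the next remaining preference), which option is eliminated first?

Omar

Round 1: Sofia 7, Ivan 7, Omar 5, Ingrid 9. Eliminate Omar.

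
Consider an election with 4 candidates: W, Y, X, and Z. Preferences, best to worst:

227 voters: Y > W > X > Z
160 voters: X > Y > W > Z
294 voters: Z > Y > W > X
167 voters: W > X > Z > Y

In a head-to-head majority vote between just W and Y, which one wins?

Voters preferring W to Y: 167; preferring Y to W: 681.
Y wins the head-to-head.

Y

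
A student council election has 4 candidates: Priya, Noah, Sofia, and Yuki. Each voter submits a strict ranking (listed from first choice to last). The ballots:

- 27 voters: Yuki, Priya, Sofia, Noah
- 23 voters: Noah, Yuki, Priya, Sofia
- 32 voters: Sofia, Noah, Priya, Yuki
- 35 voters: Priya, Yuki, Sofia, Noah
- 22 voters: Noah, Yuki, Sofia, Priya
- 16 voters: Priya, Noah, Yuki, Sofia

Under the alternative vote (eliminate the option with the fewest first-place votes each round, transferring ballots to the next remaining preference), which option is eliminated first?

Round 1: Priya 51, Noah 45, Sofia 32, Yuki 27. Eliminate Yuki.

Yuki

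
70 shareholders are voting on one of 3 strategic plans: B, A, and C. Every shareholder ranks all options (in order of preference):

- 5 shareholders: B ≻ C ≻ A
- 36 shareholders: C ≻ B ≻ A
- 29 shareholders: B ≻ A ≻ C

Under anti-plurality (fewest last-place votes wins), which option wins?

B

Last-place votes: B 0, A 41, C 29.
B is ranked last by the fewest voters, so B wins.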